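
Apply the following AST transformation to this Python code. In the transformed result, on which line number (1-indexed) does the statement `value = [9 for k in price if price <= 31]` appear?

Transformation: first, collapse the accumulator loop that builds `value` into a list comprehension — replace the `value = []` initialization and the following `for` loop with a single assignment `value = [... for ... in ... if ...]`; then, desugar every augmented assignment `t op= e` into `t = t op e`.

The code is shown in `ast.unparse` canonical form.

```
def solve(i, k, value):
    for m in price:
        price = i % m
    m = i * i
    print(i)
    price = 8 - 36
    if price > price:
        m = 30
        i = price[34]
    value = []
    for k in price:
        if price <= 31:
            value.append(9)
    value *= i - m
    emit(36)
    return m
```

10

Transformed code:
def solve(i, k, value):
    for m in price:
        price = i % m
    m = i * i
    print(i)
    price = 8 - 36
    if price > price:
        m = 30
        i = price[34]
    value = [9 for k in price if price <= 31]
    value = value * (i - m)
    emit(36)
    return m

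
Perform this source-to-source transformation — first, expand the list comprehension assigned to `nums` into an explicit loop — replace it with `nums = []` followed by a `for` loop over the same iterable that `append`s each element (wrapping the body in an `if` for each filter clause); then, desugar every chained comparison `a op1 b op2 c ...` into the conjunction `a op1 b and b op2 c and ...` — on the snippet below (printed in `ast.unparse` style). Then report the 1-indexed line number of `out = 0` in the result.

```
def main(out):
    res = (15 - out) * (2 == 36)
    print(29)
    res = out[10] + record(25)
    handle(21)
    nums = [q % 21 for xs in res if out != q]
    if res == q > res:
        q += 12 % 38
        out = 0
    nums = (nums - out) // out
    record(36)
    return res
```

Transformed code:
def main(out):
    res = (15 - out) * (2 == 36)
    print(29)
    res = out[10] + record(25)
    handle(21)
    nums = []
    for xs in res:
        if out != q:
            nums.append(q % 21)
    if res == q and q > res:
        q += 12 % 38
        out = 0
    nums = (nums - out) // out
    record(36)
    return res

12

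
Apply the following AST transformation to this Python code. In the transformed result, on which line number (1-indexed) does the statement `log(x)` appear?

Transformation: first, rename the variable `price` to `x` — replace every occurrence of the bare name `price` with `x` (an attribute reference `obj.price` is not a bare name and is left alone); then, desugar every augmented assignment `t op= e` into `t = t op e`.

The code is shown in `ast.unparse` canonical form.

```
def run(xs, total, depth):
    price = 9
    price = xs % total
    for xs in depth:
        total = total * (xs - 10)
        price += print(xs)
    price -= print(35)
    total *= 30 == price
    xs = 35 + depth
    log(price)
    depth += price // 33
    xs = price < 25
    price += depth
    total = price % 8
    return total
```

10

Transformed code:
def run(xs, total, depth):
    x = 9
    x = xs % total
    for xs in depth:
        total = total * (xs - 10)
        x = x + print(xs)
    x = x - print(35)
    total = total * (30 == x)
    xs = 35 + depth
    log(x)
    depth = depth + x // 33
    xs = x < 25
    x = x + depth
    total = x % 8
    return total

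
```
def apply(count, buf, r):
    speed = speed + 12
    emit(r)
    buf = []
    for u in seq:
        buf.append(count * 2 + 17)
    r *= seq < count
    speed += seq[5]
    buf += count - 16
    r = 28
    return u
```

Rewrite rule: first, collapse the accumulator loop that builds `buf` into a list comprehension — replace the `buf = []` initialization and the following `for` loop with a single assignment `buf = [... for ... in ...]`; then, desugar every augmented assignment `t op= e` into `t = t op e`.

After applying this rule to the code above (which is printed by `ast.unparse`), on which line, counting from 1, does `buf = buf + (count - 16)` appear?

7

Transformed code:
def apply(count, buf, r):
    speed = speed + 12
    emit(r)
    buf = [count * 2 + 17 for u in seq]
    r = r * (seq < count)
    speed = speed + seq[5]
    buf = buf + (count - 16)
    r = 28
    return u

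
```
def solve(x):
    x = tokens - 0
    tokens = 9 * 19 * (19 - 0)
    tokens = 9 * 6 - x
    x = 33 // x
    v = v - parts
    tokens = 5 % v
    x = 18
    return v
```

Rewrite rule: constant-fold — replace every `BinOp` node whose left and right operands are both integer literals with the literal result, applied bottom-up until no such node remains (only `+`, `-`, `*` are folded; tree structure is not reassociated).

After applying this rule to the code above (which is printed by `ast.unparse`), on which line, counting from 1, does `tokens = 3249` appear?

3

Transformed code:
def solve(x):
    x = tokens - 0
    tokens = 3249
    tokens = 54 - x
    x = 33 // x
    v = v - parts
    tokens = 5 % v
    x = 18
    return v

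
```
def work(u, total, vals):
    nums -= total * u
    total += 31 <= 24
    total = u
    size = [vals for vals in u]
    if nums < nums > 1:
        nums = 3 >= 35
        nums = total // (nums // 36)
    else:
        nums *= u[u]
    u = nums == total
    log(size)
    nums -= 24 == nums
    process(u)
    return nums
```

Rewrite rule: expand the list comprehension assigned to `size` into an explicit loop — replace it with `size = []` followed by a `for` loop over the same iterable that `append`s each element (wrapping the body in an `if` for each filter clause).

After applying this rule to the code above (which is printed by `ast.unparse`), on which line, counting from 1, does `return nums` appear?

17

Transformed code:
def work(u, total, vals):
    nums -= total * u
    total += 31 <= 24
    total = u
    size = []
    for vals in u:
        size.append(vals)
    if nums < nums > 1:
        nums = 3 >= 35
        nums = total // (nums // 36)
    else:
        nums *= u[u]
    u = nums == total
    log(size)
    nums -= 24 == nums
    process(u)
    return nums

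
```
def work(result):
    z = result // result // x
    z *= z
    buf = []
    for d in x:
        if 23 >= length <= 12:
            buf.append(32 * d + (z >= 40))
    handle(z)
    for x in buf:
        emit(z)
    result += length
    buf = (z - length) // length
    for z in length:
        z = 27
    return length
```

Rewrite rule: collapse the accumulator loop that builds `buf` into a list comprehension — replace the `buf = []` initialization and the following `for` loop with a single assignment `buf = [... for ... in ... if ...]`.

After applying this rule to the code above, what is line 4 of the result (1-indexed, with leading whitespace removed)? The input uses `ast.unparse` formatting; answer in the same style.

Transformed code:
def work(result):
    z = result // result // x
    z *= z
    buf = [32 * d + (z >= 40) for d in x if 23 >= length <= 12]
    handle(z)
    for x in buf:
        emit(z)
    result += length
    buf = (z - length) // length
    for z in length:
        z = 27
    return length

buf = [32 * d + (z >= 40) for d in x if 23 >= length <= 12]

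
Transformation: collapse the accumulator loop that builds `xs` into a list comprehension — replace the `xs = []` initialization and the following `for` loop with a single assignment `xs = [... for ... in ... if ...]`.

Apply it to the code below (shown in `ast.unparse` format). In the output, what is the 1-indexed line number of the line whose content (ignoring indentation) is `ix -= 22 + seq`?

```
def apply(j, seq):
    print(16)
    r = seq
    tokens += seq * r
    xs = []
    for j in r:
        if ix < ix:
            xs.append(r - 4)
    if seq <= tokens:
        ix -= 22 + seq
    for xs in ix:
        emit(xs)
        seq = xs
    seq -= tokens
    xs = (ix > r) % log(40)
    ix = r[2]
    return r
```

Transformed code:
def apply(j, seq):
    print(16)
    r = seq
    tokens += seq * r
    xs = [r - 4 for j in r if ix < ix]
    if seq <= tokens:
        ix -= 22 + seq
    for xs in ix:
        emit(xs)
        seq = xs
    seq -= tokens
    xs = (ix > r) % log(40)
    ix = r[2]
    return r

7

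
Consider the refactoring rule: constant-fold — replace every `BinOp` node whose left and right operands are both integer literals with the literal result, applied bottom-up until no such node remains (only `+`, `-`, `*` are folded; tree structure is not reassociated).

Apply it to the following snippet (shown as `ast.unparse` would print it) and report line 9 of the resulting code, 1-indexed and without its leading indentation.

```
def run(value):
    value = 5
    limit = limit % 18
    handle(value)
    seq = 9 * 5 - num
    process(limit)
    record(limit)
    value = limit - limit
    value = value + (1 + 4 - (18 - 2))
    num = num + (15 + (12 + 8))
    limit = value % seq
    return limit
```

value = value + -11

Transformed code:
def run(value):
    value = 5
    limit = limit % 18
    handle(value)
    seq = 45 - num
    process(limit)
    record(limit)
    value = limit - limit
    value = value + -11
    num = num + 35
    limit = value % seq
    return limit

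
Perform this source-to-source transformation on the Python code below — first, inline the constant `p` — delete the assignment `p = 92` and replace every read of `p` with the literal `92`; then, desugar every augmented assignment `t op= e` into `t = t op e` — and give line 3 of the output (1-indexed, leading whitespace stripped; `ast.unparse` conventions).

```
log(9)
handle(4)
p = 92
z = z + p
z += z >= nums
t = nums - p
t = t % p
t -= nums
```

z = z + 92

Transformed code:
log(9)
handle(4)
z = z + 92
z = z + (z >= nums)
t = nums - 92
t = t % 92
t = t - nums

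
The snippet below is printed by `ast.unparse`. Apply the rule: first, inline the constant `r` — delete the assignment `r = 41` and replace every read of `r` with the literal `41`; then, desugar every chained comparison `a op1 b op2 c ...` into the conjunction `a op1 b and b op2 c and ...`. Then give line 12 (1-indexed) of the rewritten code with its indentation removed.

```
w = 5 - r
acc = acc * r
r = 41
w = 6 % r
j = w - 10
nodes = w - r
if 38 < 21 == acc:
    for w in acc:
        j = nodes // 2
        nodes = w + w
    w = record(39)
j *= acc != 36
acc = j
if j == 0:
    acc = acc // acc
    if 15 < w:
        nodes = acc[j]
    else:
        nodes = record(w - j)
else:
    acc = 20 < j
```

acc = j

Transformed code:
w = 5 - 41
acc = acc * 41
w = 6 % 41
j = w - 10
nodes = w - 41
if 38 < 21 and 21 == acc:
    for w in acc:
        j = nodes // 2
        nodes = w + w
    w = record(39)
j *= acc != 36
acc = j
if j == 0:
    acc = acc // acc
    if 15 < w:
        nodes = acc[j]
    else:
        nodes = record(w - j)
else:
    acc = 20 < j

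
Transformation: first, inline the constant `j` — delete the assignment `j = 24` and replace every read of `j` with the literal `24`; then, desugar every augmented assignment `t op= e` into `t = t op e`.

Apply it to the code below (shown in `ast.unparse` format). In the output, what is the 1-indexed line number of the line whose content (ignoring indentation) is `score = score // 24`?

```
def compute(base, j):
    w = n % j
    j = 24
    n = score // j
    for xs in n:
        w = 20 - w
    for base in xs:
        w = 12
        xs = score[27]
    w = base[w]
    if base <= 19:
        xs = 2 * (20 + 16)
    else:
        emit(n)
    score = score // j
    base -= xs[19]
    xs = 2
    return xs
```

Transformed code:
def compute(base, j):
    w = n % 24
    n = score // 24
    for xs in n:
        w = 20 - w
    for base in xs:
        w = 12
        xs = score[27]
    w = base[w]
    if base <= 19:
        xs = 2 * (20 + 16)
    else:
        emit(n)
    score = score // 24
    base = base - xs[19]
    xs = 2
    return xs

14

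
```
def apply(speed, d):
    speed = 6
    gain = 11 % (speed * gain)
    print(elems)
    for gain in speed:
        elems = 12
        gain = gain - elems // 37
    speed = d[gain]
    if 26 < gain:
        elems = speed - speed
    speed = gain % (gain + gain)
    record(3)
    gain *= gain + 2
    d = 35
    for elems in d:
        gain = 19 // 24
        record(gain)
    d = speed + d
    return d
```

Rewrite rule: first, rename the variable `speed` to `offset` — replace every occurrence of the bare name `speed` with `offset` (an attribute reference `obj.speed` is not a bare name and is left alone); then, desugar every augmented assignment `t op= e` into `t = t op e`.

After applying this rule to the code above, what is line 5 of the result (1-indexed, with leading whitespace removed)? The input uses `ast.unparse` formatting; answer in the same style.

Transformed code:
def apply(offset, d):
    offset = 6
    gain = 11 % (offset * gain)
    print(elems)
    for gain in offset:
        elems = 12
        gain = gain - elems // 37
    offset = d[gain]
    if 26 < gain:
        elems = offset - offset
    offset = gain % (gain + gain)
    record(3)
    gain = gain * (gain + 2)
    d = 35
    for elems in d:
        gain = 19 // 24
        record(gain)
    d = offset + d
    return d

for gain in offset:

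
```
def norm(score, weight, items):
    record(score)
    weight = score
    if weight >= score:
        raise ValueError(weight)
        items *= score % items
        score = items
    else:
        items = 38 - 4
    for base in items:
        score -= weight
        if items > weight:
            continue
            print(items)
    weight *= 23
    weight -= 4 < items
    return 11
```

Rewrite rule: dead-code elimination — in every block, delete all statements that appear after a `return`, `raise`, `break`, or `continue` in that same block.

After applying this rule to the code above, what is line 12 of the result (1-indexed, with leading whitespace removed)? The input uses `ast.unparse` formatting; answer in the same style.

weight *= 23

Transformed code:
def norm(score, weight, items):
    record(score)
    weight = score
    if weight >= score:
        raise ValueError(weight)
    else:
        items = 38 - 4
    for base in items:
        score -= weight
        if items > weight:
            continue
    weight *= 23
    weight -= 4 < items
    return 11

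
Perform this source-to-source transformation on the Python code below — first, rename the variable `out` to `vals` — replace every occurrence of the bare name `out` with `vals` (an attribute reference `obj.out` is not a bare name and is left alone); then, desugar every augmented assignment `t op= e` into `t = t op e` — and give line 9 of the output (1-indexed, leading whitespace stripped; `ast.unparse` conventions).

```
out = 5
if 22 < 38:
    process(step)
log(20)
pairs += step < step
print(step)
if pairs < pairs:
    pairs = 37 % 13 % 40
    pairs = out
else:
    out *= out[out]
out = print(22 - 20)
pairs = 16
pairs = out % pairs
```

Transformed code:
vals = 5
if 22 < 38:
    process(step)
log(20)
pairs = pairs + (step < step)
print(step)
if pairs < pairs:
    pairs = 37 % 13 % 40
    pairs = vals
else:
    vals = vals * vals[vals]
vals = print(22 - 20)
pairs = 16
pairs = vals % pairs

pairs = vals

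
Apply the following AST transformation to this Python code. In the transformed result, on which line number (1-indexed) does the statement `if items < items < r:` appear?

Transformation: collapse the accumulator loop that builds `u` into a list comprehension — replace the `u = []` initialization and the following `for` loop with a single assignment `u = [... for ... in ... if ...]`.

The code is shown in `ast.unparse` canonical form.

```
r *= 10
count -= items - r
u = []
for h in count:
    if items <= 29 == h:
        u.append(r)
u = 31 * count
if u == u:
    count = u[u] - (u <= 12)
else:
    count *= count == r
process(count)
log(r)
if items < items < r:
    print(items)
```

11

Transformed code:
r *= 10
count -= items - r
u = [r for h in count if items <= 29 == h]
u = 31 * count
if u == u:
    count = u[u] - (u <= 12)
else:
    count *= count == r
process(count)
log(r)
if items < items < r:
    print(items)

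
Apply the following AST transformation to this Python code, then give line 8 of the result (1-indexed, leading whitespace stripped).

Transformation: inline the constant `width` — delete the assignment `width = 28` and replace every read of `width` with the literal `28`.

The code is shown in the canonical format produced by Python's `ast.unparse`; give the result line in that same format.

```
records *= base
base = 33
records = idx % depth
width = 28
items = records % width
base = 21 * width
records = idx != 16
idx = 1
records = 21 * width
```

records = 21 * 28

Transformed code:
records *= base
base = 33
records = idx % depth
items = records % 28
base = 21 * 28
records = idx != 16
idx = 1
records = 21 * 28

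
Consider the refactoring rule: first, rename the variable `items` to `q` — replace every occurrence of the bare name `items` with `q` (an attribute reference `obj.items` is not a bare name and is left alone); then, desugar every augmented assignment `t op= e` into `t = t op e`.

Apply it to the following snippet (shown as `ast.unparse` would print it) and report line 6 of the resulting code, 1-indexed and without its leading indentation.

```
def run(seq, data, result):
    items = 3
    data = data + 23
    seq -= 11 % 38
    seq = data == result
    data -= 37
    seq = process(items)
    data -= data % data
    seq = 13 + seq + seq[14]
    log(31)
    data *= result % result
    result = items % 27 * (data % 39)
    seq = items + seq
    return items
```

Transformed code:
def run(seq, data, result):
    q = 3
    data = data + 23
    seq = seq - 11 % 38
    seq = data == result
    data = data - 37
    seq = process(q)
    data = data - data % data
    seq = 13 + seq + seq[14]
    log(31)
    data = data * (result % result)
    result = q % 27 * (data % 39)
    seq = q + seq
    return q

data = data - 37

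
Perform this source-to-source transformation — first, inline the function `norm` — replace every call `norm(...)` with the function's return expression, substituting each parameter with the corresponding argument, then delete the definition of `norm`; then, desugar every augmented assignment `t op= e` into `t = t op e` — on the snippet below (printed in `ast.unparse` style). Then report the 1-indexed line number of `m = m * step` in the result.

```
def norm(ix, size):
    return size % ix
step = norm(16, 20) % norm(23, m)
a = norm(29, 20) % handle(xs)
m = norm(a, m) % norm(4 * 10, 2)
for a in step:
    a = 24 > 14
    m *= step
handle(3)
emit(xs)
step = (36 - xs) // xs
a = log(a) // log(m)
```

6

Transformed code:
step = 20 % 16 % (m % 23)
a = 20 % 29 % handle(xs)
m = m % a % (2 % (4 * 10))
for a in step:
    a = 24 > 14
    m = m * step
handle(3)
emit(xs)
step = (36 - xs) // xs
a = log(a) // log(m)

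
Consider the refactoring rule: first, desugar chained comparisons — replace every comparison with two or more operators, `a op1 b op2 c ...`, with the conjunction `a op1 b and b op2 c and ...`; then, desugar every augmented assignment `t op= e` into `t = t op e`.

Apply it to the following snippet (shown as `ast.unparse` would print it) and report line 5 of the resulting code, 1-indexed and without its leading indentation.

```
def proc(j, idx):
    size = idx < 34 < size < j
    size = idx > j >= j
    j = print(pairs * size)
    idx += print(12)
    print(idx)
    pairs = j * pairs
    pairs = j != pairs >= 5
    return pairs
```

idx = idx + print(12)

Transformed code:
def proc(j, idx):
    size = idx < 34 and 34 < size and (size < j)
    size = idx > j and j >= j
    j = print(pairs * size)
    idx = idx + print(12)
    print(idx)
    pairs = j * pairs
    pairs = j != pairs and pairs >= 5
    return pairs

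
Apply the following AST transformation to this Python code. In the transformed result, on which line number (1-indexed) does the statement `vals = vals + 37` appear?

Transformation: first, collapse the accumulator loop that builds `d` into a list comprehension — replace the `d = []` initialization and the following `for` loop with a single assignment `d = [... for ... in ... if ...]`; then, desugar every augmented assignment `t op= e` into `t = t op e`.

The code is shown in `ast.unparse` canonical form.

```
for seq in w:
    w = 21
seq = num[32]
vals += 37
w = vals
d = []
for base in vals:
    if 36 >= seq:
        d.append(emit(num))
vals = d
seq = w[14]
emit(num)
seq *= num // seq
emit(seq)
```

Transformed code:
for seq in w:
    w = 21
seq = num[32]
vals = vals + 37
w = vals
d = [emit(num) for base in vals if 36 >= seq]
vals = d
seq = w[14]
emit(num)
seq = seq * (num // seq)
emit(seq)

4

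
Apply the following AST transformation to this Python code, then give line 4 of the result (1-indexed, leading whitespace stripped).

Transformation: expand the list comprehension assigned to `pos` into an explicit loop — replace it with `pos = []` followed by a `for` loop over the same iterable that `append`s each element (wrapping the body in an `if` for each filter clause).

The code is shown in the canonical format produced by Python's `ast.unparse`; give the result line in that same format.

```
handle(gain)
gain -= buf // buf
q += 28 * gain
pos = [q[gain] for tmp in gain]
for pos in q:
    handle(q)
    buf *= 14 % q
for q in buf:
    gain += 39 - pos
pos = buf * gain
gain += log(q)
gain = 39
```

Transformed code:
handle(gain)
gain -= buf // buf
q += 28 * gain
pos = []
for tmp in gain:
    pos.append(q[gain])
for pos in q:
    handle(q)
    buf *= 14 % q
for q in buf:
    gain += 39 - pos
pos = buf * gain
gain += log(q)
gain = 39

pos = []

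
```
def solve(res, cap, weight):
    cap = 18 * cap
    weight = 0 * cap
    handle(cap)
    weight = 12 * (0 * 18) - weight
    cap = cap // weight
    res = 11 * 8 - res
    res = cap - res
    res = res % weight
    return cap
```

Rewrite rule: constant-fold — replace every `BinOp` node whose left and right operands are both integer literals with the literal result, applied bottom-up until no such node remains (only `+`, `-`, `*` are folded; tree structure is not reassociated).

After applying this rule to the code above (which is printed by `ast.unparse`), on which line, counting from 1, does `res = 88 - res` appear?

7

Transformed code:
def solve(res, cap, weight):
    cap = 18 * cap
    weight = 0 * cap
    handle(cap)
    weight = 0 - weight
    cap = cap // weight
    res = 88 - res
    res = cap - res
    res = res % weight
    return cap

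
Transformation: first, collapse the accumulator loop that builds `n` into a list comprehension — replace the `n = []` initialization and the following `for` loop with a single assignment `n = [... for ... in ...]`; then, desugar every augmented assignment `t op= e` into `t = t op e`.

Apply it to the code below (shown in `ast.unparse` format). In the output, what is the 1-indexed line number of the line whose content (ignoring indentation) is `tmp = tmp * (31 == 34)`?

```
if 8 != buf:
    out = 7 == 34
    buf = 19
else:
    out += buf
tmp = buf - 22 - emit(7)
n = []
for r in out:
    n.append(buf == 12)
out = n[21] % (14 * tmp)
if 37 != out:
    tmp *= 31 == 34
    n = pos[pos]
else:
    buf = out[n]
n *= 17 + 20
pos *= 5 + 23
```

Transformed code:
if 8 != buf:
    out = 7 == 34
    buf = 19
else:
    out = out + buf
tmp = buf - 22 - emit(7)
n = [buf == 12 for r in out]
out = n[21] % (14 * tmp)
if 37 != out:
    tmp = tmp * (31 == 34)
    n = pos[pos]
else:
    buf = out[n]
n = n * (17 + 20)
pos = pos * (5 + 23)

10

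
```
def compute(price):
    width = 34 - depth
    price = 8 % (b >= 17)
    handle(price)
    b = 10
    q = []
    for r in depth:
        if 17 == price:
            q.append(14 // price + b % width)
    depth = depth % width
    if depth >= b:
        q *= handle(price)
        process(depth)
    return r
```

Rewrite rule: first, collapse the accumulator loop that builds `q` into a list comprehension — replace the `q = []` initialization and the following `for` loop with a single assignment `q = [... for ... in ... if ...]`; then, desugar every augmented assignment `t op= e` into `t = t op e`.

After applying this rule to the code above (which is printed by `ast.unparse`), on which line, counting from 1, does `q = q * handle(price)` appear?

Transformed code:
def compute(price):
    width = 34 - depth
    price = 8 % (b >= 17)
    handle(price)
    b = 10
    q = [14 // price + b % width for r in depth if 17 == price]
    depth = depth % width
    if depth >= b:
        q = q * handle(price)
        process(depth)
    return r

9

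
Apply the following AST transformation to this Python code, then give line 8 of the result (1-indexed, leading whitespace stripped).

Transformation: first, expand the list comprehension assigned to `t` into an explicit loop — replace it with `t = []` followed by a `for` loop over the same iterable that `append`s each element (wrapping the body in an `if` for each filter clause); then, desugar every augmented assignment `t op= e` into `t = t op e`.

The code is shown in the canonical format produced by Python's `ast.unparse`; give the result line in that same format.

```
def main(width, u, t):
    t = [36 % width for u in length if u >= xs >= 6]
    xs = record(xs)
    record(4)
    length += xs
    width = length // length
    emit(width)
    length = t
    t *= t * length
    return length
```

Transformed code:
def main(width, u, t):
    t = []
    for u in length:
        if u >= xs >= 6:
            t.append(36 % width)
    xs = record(xs)
    record(4)
    length = length + xs
    width = length // length
    emit(width)
    length = t
    t = t * (t * length)
    return length

length = length + xs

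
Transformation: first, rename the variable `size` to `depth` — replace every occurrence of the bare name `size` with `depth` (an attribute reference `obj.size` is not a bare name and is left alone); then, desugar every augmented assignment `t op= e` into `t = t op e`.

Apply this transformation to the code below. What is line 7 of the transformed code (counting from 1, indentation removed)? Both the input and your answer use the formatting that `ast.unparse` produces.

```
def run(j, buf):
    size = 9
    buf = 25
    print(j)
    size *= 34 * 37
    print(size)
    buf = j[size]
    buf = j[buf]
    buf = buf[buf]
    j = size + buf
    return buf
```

buf = j[depth]

Transformed code:
def run(j, buf):
    depth = 9
    buf = 25
    print(j)
    depth = depth * (34 * 37)
    print(depth)
    buf = j[depth]
    buf = j[buf]
    buf = buf[buf]
    j = depth + buf
    return buf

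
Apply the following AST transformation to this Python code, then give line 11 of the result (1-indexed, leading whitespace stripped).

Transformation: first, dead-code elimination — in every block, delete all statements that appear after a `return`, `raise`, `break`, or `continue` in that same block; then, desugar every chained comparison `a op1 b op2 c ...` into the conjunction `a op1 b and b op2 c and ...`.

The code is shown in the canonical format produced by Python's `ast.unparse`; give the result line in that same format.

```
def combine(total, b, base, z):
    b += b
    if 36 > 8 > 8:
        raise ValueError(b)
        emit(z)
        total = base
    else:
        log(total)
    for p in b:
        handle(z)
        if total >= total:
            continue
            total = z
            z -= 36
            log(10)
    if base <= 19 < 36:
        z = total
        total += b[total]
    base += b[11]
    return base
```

Transformed code:
def combine(total, b, base, z):
    b += b
    if 36 > 8 and 8 > 8:
        raise ValueError(b)
    else:
        log(total)
    for p in b:
        handle(z)
        if total >= total:
            continue
    if base <= 19 and 19 < 36:
        z = total
        total += b[total]
    base += b[11]
    return base

if base <= 19 and 19 < 36:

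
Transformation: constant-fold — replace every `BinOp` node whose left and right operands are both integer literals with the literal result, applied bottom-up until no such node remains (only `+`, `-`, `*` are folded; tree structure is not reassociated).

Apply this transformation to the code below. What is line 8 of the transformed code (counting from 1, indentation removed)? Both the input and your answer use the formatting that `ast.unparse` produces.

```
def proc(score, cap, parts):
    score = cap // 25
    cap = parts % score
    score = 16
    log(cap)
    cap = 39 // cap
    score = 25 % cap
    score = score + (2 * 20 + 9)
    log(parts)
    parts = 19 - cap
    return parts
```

score = score + 49

Transformed code:
def proc(score, cap, parts):
    score = cap // 25
    cap = parts % score
    score = 16
    log(cap)
    cap = 39 // cap
    score = 25 % cap
    score = score + 49
    log(parts)
    parts = 19 - cap
    return parts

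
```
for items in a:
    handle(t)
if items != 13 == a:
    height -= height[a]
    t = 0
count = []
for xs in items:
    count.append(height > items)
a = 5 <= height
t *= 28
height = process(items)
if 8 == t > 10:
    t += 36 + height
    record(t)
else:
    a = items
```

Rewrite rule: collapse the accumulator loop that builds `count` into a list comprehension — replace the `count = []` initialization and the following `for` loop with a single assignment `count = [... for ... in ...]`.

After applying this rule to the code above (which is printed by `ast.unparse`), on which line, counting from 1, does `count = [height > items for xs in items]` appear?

Transformed code:
for items in a:
    handle(t)
if items != 13 == a:
    height -= height[a]
    t = 0
count = [height > items for xs in items]
a = 5 <= height
t *= 28
height = process(items)
if 8 == t > 10:
    t += 36 + height
    record(t)
else:
    a = items

6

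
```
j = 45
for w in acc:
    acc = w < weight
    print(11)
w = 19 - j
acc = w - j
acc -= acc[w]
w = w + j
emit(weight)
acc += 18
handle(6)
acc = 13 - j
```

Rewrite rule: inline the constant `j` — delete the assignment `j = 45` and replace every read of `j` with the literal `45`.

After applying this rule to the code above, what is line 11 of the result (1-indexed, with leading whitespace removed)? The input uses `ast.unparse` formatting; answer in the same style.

acc = 13 - 45

Transformed code:
for w in acc:
    acc = w < weight
    print(11)
w = 19 - 45
acc = w - 45
acc -= acc[w]
w = w + 45
emit(weight)
acc += 18
handle(6)
acc = 13 - 45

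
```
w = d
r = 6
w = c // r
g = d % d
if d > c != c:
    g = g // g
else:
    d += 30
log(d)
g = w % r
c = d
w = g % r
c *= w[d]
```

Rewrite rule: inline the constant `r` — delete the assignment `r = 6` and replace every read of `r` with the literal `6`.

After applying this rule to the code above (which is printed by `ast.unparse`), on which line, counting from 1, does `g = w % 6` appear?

Transformed code:
w = d
w = c // 6
g = d % d
if d > c != c:
    g = g // g
else:
    d += 30
log(d)
g = w % 6
c = d
w = g % 6
c *= w[d]

9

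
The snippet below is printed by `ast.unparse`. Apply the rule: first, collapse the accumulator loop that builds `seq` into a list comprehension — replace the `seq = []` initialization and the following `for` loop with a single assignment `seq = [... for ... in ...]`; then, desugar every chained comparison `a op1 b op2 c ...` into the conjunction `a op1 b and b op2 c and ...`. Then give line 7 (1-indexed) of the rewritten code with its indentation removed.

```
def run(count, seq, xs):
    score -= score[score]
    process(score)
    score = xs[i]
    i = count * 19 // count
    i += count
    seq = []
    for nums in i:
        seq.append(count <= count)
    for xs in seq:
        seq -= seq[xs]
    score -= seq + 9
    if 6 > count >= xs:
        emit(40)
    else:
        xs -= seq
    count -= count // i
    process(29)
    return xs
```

Transformed code:
def run(count, seq, xs):
    score -= score[score]
    process(score)
    score = xs[i]
    i = count * 19 // count
    i += count
    seq = [count <= count for nums in i]
    for xs in seq:
        seq -= seq[xs]
    score -= seq + 9
    if 6 > count and count >= xs:
        emit(40)
    else:
        xs -= seq
    count -= count // i
    process(29)
    return xs

seq = [count <= count for nums in i]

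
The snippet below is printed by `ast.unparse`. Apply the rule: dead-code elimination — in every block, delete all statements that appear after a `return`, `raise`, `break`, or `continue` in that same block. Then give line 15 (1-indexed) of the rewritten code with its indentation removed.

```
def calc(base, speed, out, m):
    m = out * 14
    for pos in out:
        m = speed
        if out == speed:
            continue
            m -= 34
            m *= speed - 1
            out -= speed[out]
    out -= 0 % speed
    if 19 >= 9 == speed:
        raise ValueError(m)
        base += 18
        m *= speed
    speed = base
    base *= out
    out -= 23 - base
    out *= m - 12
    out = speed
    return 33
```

Transformed code:
def calc(base, speed, out, m):
    m = out * 14
    for pos in out:
        m = speed
        if out == speed:
            continue
    out -= 0 % speed
    if 19 >= 9 == speed:
        raise ValueError(m)
    speed = base
    base *= out
    out -= 23 - base
    out *= m - 12
    out = speed
    return 33

return 33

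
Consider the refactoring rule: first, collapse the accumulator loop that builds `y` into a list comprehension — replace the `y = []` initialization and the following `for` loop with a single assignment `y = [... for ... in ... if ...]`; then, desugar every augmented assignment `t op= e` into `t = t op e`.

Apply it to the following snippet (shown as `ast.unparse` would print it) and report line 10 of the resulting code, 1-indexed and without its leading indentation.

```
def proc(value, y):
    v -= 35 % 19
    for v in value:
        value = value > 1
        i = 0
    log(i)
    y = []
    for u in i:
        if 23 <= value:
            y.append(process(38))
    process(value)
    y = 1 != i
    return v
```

Transformed code:
def proc(value, y):
    v = v - 35 % 19
    for v in value:
        value = value > 1
        i = 0
    log(i)
    y = [process(38) for u in i if 23 <= value]
    process(value)
    y = 1 != i
    return v

return v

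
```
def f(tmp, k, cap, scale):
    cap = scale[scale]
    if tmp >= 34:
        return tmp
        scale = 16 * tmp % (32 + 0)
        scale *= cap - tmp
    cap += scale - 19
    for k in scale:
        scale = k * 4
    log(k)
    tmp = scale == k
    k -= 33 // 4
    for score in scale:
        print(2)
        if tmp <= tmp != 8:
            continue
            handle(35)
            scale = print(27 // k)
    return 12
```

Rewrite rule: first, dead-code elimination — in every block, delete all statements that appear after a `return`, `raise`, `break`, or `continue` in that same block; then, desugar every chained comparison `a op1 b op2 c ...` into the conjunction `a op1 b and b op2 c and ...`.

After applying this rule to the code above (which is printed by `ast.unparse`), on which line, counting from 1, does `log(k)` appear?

Transformed code:
def f(tmp, k, cap, scale):
    cap = scale[scale]
    if tmp >= 34:
        return tmp
    cap += scale - 19
    for k in scale:
        scale = k * 4
    log(k)
    tmp = scale == k
    k -= 33 // 4
    for score in scale:
        print(2)
        if tmp <= tmp and tmp != 8:
            continue
    return 12

8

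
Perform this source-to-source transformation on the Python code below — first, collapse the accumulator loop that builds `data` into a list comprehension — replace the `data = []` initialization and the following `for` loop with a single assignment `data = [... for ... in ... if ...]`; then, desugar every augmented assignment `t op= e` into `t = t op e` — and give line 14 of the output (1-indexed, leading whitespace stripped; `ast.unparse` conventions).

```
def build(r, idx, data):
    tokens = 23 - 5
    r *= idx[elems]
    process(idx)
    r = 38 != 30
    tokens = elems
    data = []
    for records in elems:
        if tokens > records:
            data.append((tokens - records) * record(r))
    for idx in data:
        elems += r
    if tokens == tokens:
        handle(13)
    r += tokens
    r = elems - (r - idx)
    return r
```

Transformed code:
def build(r, idx, data):
    tokens = 23 - 5
    r = r * idx[elems]
    process(idx)
    r = 38 != 30
    tokens = elems
    data = [(tokens - records) * record(r) for records in elems if tokens > records]
    for idx in data:
        elems = elems + r
    if tokens == tokens:
        handle(13)
    r = r + tokens
    r = elems - (r - idx)
    return r

return r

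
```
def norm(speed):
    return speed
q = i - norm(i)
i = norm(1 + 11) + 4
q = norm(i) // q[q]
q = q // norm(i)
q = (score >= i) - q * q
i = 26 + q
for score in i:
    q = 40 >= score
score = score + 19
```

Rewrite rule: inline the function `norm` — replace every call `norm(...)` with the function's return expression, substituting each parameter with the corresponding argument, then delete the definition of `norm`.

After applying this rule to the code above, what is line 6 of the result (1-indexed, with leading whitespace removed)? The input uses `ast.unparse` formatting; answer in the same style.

Transformed code:
q = i - i
i = 1 + 11 + 4
q = i // q[q]
q = q // i
q = (score >= i) - q * q
i = 26 + q
for score in i:
    q = 40 >= score
score = score + 19

i = 26 + q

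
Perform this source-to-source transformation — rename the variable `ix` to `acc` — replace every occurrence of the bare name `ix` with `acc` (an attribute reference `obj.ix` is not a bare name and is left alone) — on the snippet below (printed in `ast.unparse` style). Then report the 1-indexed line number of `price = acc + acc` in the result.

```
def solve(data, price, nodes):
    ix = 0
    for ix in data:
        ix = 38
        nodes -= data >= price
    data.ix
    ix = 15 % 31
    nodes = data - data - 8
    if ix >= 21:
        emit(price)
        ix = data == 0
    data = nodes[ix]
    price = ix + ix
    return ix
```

13

Transformed code:
def solve(data, price, nodes):
    acc = 0
    for acc in data:
        acc = 38
        nodes -= data >= price
    data.ix
    acc = 15 % 31
    nodes = data - data - 8
    if acc >= 21:
        emit(price)
        acc = data == 0
    data = nodes[acc]
    price = acc + acc
    return acc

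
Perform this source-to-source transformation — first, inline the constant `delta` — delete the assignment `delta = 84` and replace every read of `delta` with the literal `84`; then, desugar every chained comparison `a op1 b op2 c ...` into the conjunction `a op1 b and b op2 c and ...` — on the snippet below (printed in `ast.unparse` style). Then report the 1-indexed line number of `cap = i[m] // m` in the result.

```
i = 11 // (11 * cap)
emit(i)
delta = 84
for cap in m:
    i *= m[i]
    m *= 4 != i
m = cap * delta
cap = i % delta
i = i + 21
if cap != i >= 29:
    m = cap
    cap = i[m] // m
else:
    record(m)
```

Transformed code:
i = 11 // (11 * cap)
emit(i)
for cap in m:
    i *= m[i]
    m *= 4 != i
m = cap * 84
cap = i % 84
i = i + 21
if cap != i and i >= 29:
    m = cap
    cap = i[m] // m
else:
    record(m)

11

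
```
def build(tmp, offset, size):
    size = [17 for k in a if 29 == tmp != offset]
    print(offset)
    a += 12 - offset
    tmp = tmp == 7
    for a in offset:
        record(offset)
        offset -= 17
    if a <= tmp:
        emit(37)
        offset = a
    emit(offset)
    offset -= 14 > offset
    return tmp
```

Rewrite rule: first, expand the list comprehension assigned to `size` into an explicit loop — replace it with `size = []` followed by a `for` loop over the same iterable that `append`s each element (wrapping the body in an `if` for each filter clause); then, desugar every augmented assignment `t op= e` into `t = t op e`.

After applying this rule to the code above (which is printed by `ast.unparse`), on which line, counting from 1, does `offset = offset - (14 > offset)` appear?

Transformed code:
def build(tmp, offset, size):
    size = []
    for k in a:
        if 29 == tmp != offset:
            size.append(17)
    print(offset)
    a = a + (12 - offset)
    tmp = tmp == 7
    for a in offset:
        record(offset)
        offset = offset - 17
    if a <= tmp:
        emit(37)
        offset = a
    emit(offset)
    offset = offset - (14 > offset)
    return tmp

16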